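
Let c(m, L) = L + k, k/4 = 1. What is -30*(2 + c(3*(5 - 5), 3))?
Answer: -270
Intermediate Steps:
k = 4 (k = 4*1 = 4)
c(m, L) = 4 + L (c(m, L) = L + 4 = 4 + L)
-30*(2 + c(3*(5 - 5), 3)) = -30*(2 + (4 + 3)) = -30*(2 + 7) = -30*9 = -270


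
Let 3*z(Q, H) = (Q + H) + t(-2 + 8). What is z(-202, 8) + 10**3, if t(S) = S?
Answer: 2812/3 ≈ 937.33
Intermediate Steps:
z(Q, H) = 2 + H/3 + Q/3 (z(Q, H) = ((Q + H) + (-2 + 8))/3 = ((H + Q) + 6)/3 = (6 + H + Q)/3 = 2 + H/3 + Q/3)
z(-202, 8) + 10**3 = (2 + (1/3)*8 + (1/3)*(-202)) + 10**3 = (2 + 8/3 - 202/3) + 1000 = -188/3 + 1000 = 2812/3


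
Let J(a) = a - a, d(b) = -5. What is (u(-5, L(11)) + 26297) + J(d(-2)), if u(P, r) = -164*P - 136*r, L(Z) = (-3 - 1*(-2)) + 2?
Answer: 26981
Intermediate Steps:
L(Z) = 1 (L(Z) = (-3 + 2) + 2 = -1 + 2 = 1)
J(a) = 0
(u(-5, L(11)) + 26297) + J(d(-2)) = ((-164*(-5) - 136*1) + 26297) + 0 = ((820 - 136) + 26297) + 0 = (684 + 26297) + 0 = 26981 + 0 = 26981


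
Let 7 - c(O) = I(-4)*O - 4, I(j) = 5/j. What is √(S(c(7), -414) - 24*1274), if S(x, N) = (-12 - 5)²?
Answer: I*√30287 ≈ 174.03*I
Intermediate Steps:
c(O) = 11 + 5*O/4 (c(O) = 7 - ((5/(-4))*O - 4) = 7 - ((5*(-¼))*O - 4) = 7 - (-5*O/4 - 4) = 7 - (-4 - 5*O/4) = 7 + (4 + 5*O/4) = 11 + 5*O/4)
S(x, N) = 289 (S(x, N) = (-17)² = 289)
√(S(c(7), -414) - 24*1274) = √(289 - 24*1274) = √(289 - 30576) = √(-30287) = I*√30287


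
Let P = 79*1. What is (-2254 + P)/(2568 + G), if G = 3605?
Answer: -2175/6173 ≈ -0.35234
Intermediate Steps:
P = 79
(-2254 + P)/(2568 + G) = (-2254 + 79)/(2568 + 3605) = -2175/6173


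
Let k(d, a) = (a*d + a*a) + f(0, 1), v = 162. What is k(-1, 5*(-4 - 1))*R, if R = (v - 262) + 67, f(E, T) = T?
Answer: -21483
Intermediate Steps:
k(d, a) = 1 + a² + a*d (k(d, a) = (a*d + a*a) + 1 = (a*d + a²) + 1 = (a² + a*d) + 1 = 1 + a² + a*d)
R = -33 (R = (162 - 262) + 67 = -100 + 67 = -33)
k(-1, 5*(-4 - 1))*R = (1 + (5*(-4 - 1))² + (5*(-4 - 1))*(-1))*(-33) = (1 + (5*(-5))² + (5*(-5))*(-1))*(-33) = (1 + (-25)² - 25*(-1))*(-33) = (1 + 625 + 25)*(-33) = 651*(-33) = -21483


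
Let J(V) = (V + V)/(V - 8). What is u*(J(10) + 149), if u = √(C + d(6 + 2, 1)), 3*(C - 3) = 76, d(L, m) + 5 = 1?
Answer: 53*√219 ≈ 784.33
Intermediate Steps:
d(L, m) = -4 (d(L, m) = -5 + 1 = -4)
C = 85/3 (C = 3 + (⅓)*76 = 3 + 76/3 = 85/3 ≈ 28.333)
J(V) = 2*V/(-8 + V) (J(V) = (2*V)/(-8 + V) = 2*V/(-8 + V))
u = √219/3 (u = √(85/3 - 4) = √(73/3) = √219/3 ≈ 4.9329)
u*(J(10) + 149) = (√219/3)*(2*10/(-8 + 10) + 149) = (√219/3)*(2*10/2 + 149) = (√219/3)*(2*10*(½) + 149) = (√219/3)*(10 + 149) = (√219/3)*159 = 53*√219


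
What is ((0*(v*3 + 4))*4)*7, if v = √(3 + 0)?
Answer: 0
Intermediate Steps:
v = √3 ≈ 1.7320
((0*(v*3 + 4))*4)*7 = ((0*(√3*3 + 4))*4)*7 = ((0*(3*√3 + 4))*4)*7 = ((0*(4 + 3*√3))*4)*7 = (0*4)*7 = 0*7 = 0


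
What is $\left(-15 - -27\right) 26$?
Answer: $312$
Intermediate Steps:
$\left(-15 - -27\right) 26 = \left(-15 + 27\right) 26 = 12 \cdot 26 = 312$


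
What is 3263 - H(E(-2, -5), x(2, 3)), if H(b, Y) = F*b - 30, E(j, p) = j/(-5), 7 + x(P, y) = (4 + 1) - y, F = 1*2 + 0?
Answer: 16461/5 ≈ 3292.2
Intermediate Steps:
F = 2 (F = 2 + 0 = 2)
x(P, y) = -2 - y (x(P, y) = -7 + ((4 + 1) - y) = -7 + (5 - y) = -2 - y)
E(j, p) = -j/5 (E(j, p) = j*(-⅕) = -j/5)
H(b, Y) = -30 + 2*b (H(b, Y) = 2*b - 30 = -30 + 2*b)
3263 - H(E(-2, -5), x(2, 3)) = 3263 - (-30 + 2*(-⅕*(-2))) = 3263 - (-30 + 2*(⅖)) = 3263 - (-30 + ⅘) = 3263 - 1*(-146/5) = 3263 + 146/5 = 16461/5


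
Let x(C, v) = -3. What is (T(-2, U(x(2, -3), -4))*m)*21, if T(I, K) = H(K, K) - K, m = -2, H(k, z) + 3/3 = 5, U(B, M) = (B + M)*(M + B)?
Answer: 1890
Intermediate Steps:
U(B, M) = (B + M)**2 (U(B, M) = (B + M)*(B + M) = (B + M)**2)
H(k, z) = 4 (H(k, z) = -1 + 5 = 4)
T(I, K) = 4 - K
(T(-2, U(x(2, -3), -4))*m)*21 = ((4 - (-3 - 4)**2)*(-2))*21 = ((4 - 1*(-7)**2)*(-2))*21 = ((4 - 1*49)*(-2))*21 = ((4 - 49)*(-2))*21 = -45*(-2)*21 = 90*21 = 1890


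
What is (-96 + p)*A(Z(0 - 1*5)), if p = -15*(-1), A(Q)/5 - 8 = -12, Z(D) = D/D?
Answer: 1620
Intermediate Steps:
Z(D) = 1
A(Q) = -20 (A(Q) = 40 + 5*(-12) = 40 - 60 = -20)
p = 15
(-96 + p)*A(Z(0 - 1*5)) = (-96 + 15)*(-20) = -81*(-20) = 1620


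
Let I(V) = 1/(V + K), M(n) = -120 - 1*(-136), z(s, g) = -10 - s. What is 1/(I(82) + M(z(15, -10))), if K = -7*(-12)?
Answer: 166/2657 ≈ 0.062476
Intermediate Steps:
K = 84
M(n) = 16 (M(n) = -120 + 136 = 16)
I(V) = 1/(84 + V) (I(V) = 1/(V + 84) = 1/(84 + V))
1/(I(82) + M(z(15, -10))) = 1/(1/(84 + 82) + 16) = 1/(1/166 + 16) = 1/(2657/166) = 166/2657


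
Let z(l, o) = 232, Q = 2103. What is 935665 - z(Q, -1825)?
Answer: 935433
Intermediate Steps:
935665 - z(Q, -1825) = 935665 - 1*232 = 935665 - 232 = 935433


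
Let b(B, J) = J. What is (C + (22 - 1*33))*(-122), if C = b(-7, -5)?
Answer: 1952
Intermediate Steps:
C = -5
(C + (22 - 1*33))*(-122) = (-5 + (22 - 1*33))*(-122) = (-5 + (22 - 33))*(-122) = (-5 - 11)*(-122) = -16*(-122) = 1952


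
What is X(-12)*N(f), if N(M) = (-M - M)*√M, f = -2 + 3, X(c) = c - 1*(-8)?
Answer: 8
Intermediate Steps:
X(c) = 8 + c (X(c) = c + 8 = 8 + c)
f = 1
N(M) = -2*M^(3/2) (N(M) = (-2*M)*√M = -2*M^(3/2))
X(-12)*N(f) = (8 - 12)*(-2*1^(3/2)) = -(-8) = -4*(-2) = 8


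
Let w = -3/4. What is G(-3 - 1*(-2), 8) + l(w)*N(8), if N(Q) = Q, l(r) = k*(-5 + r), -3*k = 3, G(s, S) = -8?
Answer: 38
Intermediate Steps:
k = -1 (k = -⅓*3 = -1)
w = -¾ (w = -3*¼ = -¾ ≈ -0.75000)
l(r) = 5 - r (l(r) = -(-5 + r) = 5 - r)
G(-3 - 1*(-2), 8) + l(w)*N(8) = -8 + (5 - 1*(-¾))*8 = -8 + (5 + ¾)*8 = -8 + (23/4)*8 = -8 + 46 = 38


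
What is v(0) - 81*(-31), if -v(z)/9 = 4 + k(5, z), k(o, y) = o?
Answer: 2430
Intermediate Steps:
v(z) = -81 (v(z) = -9*(4 + 5) = -9*9 = -81)
v(0) - 81*(-31) = -81 - 81*(-31) = -81 + 2511 = 2430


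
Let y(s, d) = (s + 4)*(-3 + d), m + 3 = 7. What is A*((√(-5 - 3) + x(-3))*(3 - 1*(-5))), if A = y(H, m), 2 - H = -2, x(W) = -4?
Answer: -256 + 128*I*√2 ≈ -256.0 + 181.02*I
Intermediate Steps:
m = 4 (m = -3 + 7 = 4)
H = 4 (H = 2 - 1*(-2) = 2 + 2 = 4)
y(s, d) = (-3 + d)*(4 + s) (y(s, d) = (4 + s)*(-3 + d) = (-3 + d)*(4 + s))
A = 8 (A = -12 - 3*4 + 4*4 + 4*4 = -12 - 12 + 16 + 16 = 8)
A*((√(-5 - 3) + x(-3))*(3 - 1*(-5))) = 8*((√(-5 - 3) - 4)*(3 - 1*(-5))) = 8*((√(-8) - 4)*(3 + 5)) = 8*((2*I*√2 - 4)*8) = 8*((-4 + 2*I*√2)*8) = 8*(-32 + 16*I*√2) = -256 + 128*I*√2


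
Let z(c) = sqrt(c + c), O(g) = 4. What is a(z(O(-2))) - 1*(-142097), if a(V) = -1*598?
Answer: 141499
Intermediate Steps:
z(c) = sqrt(2)*sqrt(c) (z(c) = sqrt(2*c) = sqrt(2)*sqrt(c))
a(V) = -598
a(z(O(-2))) - 1*(-142097) = -598 - 1*(-142097) = -598 + 142097 = 141499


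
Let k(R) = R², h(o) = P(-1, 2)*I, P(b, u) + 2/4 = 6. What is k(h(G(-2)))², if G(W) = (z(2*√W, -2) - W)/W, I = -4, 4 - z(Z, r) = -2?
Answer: 234256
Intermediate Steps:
z(Z, r) = 6 (z(Z, r) = 4 - 1*(-2) = 4 + 2 = 6)
P(b, u) = 11/2 (P(b, u) = -½ + 6 = 11/2)
G(W) = (6 - W)/W
h(o) = -22 (h(o) = (11/2)*(-4) = -22)
k(h(G(-2)))² = ((-22)²)² = 484² = 234256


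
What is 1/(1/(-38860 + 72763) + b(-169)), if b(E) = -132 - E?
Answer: 33903/1254412 ≈ 0.027027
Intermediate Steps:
1/(1/(-38860 + 72763) + b(-169)) = 1/(1/(-38860 + 72763) + (-132 - 1*(-169))) = 1/(1/33903 + (-132 + 169)) = 1/(1/33903 + 37) = 1/(1254412/33903) = 33903/1254412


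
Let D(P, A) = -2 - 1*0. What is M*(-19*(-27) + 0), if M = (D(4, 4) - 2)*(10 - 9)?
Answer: -2052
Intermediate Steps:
D(P, A) = -2 (D(P, A) = -2 + 0 = -2)
M = -4 (M = (-2 - 2)*(10 - 9) = -4*1 = -4)
M*(-19*(-27) + 0) = -4*(-19*(-27) + 0) = -4*(513 + 0) = -4*513 = -2052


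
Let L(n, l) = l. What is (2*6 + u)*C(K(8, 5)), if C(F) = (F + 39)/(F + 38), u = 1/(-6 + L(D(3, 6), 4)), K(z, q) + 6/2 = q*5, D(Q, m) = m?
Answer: 1403/120 ≈ 11.692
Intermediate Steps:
K(z, q) = -3 + 5*q (K(z, q) = -3 + q*5 = -3 + 5*q)
u = -1/2 (u = 1/(-6 + 4) = 1/(-2) = -1/2 ≈ -0.50000)
C(F) = (39 + F)/(38 + F)
(2*6 + u)*C(K(8, 5)) = (2*6 - 1/2)*((39 + (-3 + 5*5))/(38 + (-3 + 5*5))) = (12 - 1/2)*((39 + (-3 + 25))/(38 + (-3 + 25))) = 23*((39 + 22)/(38 + 22))/2 = 23*(61/60)/2 = 23*((1/60)*61)/2 = (23/2)*(61/60) = 1403/120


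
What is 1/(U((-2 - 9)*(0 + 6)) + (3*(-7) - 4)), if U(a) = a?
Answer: -1/91 ≈ -0.010989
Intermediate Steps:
1/(U((-2 - 9)*(0 + 6)) + (3*(-7) - 4)) = 1/((-2 - 9)*(0 + 6) + (3*(-7) - 4)) = 1/(-11*6 + (-21 - 4)) = 1/(-66 - 25) = 1/(-91) = -1/91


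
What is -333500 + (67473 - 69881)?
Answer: -335908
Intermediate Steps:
-333500 + (67473 - 69881) = -333500 - 2408 = -335908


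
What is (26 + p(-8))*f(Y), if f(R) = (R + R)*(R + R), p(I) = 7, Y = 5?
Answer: 3300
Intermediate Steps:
f(R) = 4*R² (f(R) = (2*R)*(2*R) = 4*R²)
(26 + p(-8))*f(Y) = (26 + 7)*(4*5²) = 33*(4*25) = 33*100 = 3300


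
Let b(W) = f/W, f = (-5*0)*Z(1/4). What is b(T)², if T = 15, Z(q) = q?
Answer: 0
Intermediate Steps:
f = 0 (f = -5*0/4 = 0*(¼) = 0)
b(W) = 0 (b(W) = 0/W = 0)
b(T)² = 0² = 0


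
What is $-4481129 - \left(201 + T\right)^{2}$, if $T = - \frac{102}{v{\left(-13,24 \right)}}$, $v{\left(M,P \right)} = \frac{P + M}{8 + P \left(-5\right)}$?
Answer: $- \frac{728129834}{121} \approx -6.0176 \cdot 10^{6}$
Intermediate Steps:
$v{\left(M,P \right)} = \frac{M + P}{8 - 5 P}$
$T = \frac{11424}{11}$ ($T = - \frac{102}{\frac{1}{-8 + 5 \cdot 24} \left(\left(-1\right) \left(-13\right) - 24\right)} = - \frac{102}{\frac{1}{-8 + 120} \left(13 - 24\right)} = - \frac{102}{\frac{1}{112} \left(-11\right)} = - \frac{102}{- \frac{11}{112}} = \left(-102\right) \left(- \frac{112}{11}\right) = \frac{11424}{11} \approx 1038.5$)
$-4481129 - \left(201 + T\right)^{2} = -4481129 - \left(201 + \frac{11424}{11}\right)^{2} = -4481129 - \left(\frac{13635}{11}\right)^{2} = -4481129 - \frac{185913225}{121} = - \frac{728129834}{121}$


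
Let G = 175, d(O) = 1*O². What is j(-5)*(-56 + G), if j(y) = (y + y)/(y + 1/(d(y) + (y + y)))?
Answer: 8925/37 ≈ 241.22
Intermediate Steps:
d(O) = O²
j(y) = 2*y/(y + 1/(y² + 2*y)) (j(y) = (y + y)/(y + 1/(y² + (y + y))) = (2*y)/(y + 1/(y² + 2*y)) = 2*y/(y + 1/(y² + 2*y)))
j(-5)*(-56 + G) = (2*(-5)²*(2 - 5)/(1 + (-5)³ + 2*(-5)²))*(-56 + 175) = (2*25*(-3)/(1 - 125 + 2*25))*119 = (2*25*(-3)/(1 - 125 + 50))*119 = (2*25*(-3)/(-74))*119 = (2*25*(-1/74)*(-3))*119 = (75/37)*119 = 8925/37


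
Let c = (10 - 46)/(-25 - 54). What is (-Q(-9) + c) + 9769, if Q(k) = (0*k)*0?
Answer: 771787/79 ≈ 9769.5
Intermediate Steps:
c = 36/79 (c = -36/(-79) = -36*(-1/79) = 36/79 ≈ 0.45570)
Q(k) = 0 (Q(k) = 0*0 = 0)
(-Q(-9) + c) + 9769 = (-1*0 + 36/79) + 9769 = (0 + 36/79) + 9769 = 36/79 + 9769 = 771787/79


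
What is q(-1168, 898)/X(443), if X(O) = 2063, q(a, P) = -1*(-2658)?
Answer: 2658/2063 ≈ 1.2884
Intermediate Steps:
q(a, P) = 2658
q(-1168, 898)/X(443) = 2658/2063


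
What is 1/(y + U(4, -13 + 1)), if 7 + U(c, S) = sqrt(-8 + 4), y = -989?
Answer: -249/248005 - I/496010 ≈ -0.001004 - 2.0161e-6*I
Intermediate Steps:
U(c, S) = -7 + 2*I (U(c, S) = -7 + sqrt(-8 + 4) = -7 + sqrt(-4) = -7 + 2*I)
1/(y + U(4, -13 + 1)) = 1/(-989 + (-7 + 2*I)) = 1/(-996 + 2*I) = (-996 - 2*I)/992020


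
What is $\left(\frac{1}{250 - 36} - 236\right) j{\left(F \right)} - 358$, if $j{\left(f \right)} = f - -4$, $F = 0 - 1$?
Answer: $- \frac{228121}{214} \approx -1066.0$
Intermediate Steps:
$F = -1$ ($F = 0 - 1 = -1$)
$j{\left(f \right)} = 4 + f$ ($j{\left(f \right)} = f + 4 = 4 + f$)
$\left(\frac{1}{250 - 36} - 236\right) j{\left(F \right)} - 358 = \left(\frac{1}{250 - 36} - 236\right) \left(4 - 1\right) - 358 = \left(\frac{1}{214} - 236\right) 3 - 358 = \left(- \frac{50503}{214}\right) 3 - 358 = - \frac{151509}{214} - 358 = - \frac{228121}{214}$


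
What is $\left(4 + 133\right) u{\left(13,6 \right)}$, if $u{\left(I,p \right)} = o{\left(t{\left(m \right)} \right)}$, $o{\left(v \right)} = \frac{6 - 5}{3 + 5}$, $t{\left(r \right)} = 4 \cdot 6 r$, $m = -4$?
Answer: $\frac{137}{8} \approx 17.125$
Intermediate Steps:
$t{\left(r \right)} = 24 r$
$o{\left(v \right)} = \frac{1}{8}$ ($o{\left(v \right)} = 1 \cdot \frac{1}{8} = \frac{1}{8}$)
$u{\left(I,p \right)} = \frac{1}{8}$
$\left(4 + 133\right) u{\left(13,6 \right)} = \left(4 + 133\right) \frac{1}{8} = 137 \cdot \frac{1}{8} = \frac{137}{8}$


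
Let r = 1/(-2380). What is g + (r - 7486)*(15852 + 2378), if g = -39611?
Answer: -32489236881/238 ≈ -1.3651e+8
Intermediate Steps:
r = -1/2380 ≈ -0.00042017
g + (r - 7486)*(15852 + 2378) = -39611 + (-1/2380 - 7486)*(15852 + 2378) = -39611 - 17816681/2380*18230 = -39611 - 32479809463/238 = -32489236881/238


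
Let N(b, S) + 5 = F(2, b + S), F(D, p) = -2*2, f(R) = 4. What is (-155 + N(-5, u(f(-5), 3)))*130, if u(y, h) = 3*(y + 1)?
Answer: -21320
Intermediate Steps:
u(y, h) = 3 + 3*y (u(y, h) = 3*(1 + y) = 3 + 3*y)
F(D, p) = -4
N(b, S) = -9 (N(b, S) = -5 - 4 = -9)
(-155 + N(-5, u(f(-5), 3)))*130 = (-155 - 9)*130 = -164*130 = -21320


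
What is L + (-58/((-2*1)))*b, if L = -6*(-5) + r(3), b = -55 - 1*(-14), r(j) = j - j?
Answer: -1159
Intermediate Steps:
r(j) = 0
b = -41 (b = -55 + 14 = -41)
L = 30 (L = -6*(-5) + 0 = 30 + 0 = 30)
L + (-58/((-2*1)))*b = 30 - 58/((-2*1))*(-41) = 30 - 58/(-2)*(-41) = 30 - 58*(-1/2)*(-41) = 30 + 29*(-41) = 30 - 1189 = -1159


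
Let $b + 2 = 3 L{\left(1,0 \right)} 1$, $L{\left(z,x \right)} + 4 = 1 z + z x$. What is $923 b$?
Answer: $-10153$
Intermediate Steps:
$L{\left(z,x \right)} = -4 + z + x z$ ($L{\left(z,x \right)} = -4 + \left(1 z + z x\right) = -4 + \left(z + x z\right) = -4 + z + x z$)
$b = -11$ ($b = -2 + 3 \left(-4 + 1 + 0 \cdot 1\right) 1 = -2 + 3 \left(-4 + 1 + 0\right) 1 = -2 + 3 \left(-3\right) 1 = -2 - 9 = -11$)
$923 b = 923 \left(-11\right) = -10153$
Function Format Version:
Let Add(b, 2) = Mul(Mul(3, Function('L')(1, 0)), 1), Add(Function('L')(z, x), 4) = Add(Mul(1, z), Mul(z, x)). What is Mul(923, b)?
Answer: -10153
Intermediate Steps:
Function('L')(z, x) = Add(-4, z, Mul(x, z)) (Function('L')(z, x) = Add(-4, Add(Mul(1, z), Mul(z, x))) = Add(-4, Add(z, Mul(x, z))) = Add(-4, z, Mul(x, z)))
b = -11 (b = Add(-2, Mul(Mul(3, Add(-4, 1, Mul(0, 1))), 1)) = Add(-2, Mul(Mul(3, Add(-4, 1, 0)), 1)) = Add(-2, Mul(Mul(3, -3), 1)) = Add(-2, Mul(-9, 1)) = Add(-2, -9) = -11)
Mul(923, b) = Mul(923, -11) = -10153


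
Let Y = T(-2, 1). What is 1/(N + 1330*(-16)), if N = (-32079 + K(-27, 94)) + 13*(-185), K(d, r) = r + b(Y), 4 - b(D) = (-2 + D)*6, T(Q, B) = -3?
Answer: -1/55636 ≈ -1.7974e-5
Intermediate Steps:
Y = -3
b(D) = 16 - 6*D (b(D) = 4 - (-2 + D)*6 = 4 - (-12 + 6*D) = 4 + (12 - 6*D) = 16 - 6*D)
K(d, r) = 34 + r (K(d, r) = r + (16 - 6*(-3)) = r + (16 + 18) = r + 34 = 34 + r)
N = -34356 (N = (-32079 + (34 + 94)) + 13*(-185) = (-32079 + 128) - 2405 = -31951 - 2405 = -34356)
1/(N + 1330*(-16)) = 1/(-34356 + 1330*(-16)) = 1/(-34356 - 21280) = 1/(-55636) = -1/55636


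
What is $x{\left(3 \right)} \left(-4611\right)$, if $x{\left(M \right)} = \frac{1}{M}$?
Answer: $-1537$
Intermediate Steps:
$x{\left(3 \right)} \left(-4611\right) = \frac{1}{3} \left(-4611\right) = -1537$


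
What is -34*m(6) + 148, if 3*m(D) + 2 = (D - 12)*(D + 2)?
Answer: 2144/3 ≈ 714.67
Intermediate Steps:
m(D) = -⅔ + (-12 + D)*(2 + D)/3 (m(D) = -⅔ + ((D - 12)*(D + 2))/3 = -⅔ + ((-12 + D)*(2 + D))/3 = -⅔ + (-12 + D)*(2 + D)/3)
-34*m(6) + 148 = -34*(-26/3 - 10/3*6 + (⅓)*6²) + 148 = -34*(-26/3 - 20 + (⅓)*36) + 148 = -34*(-26/3 - 20 + 12) + 148 = -34*(-50/3) + 148 = 1700/3 + 148 = 2144/3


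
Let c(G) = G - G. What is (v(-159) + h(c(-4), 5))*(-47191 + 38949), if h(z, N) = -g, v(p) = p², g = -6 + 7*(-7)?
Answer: -208819312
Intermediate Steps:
c(G) = 0
g = -55 (g = -6 - 49 = -55)
h(z, N) = 55 (h(z, N) = -1*(-55) = 55)
(v(-159) + h(c(-4), 5))*(-47191 + 38949) = ((-159)² + 55)*(-47191 + 38949) = (25281 + 55)*(-8242) = 25336*(-8242) = -208819312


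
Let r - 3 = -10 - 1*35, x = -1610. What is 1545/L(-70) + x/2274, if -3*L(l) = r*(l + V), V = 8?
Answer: -2455405/986916 ≈ -2.4880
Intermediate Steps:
r = -42 (r = 3 + (-10 - 1*35) = 3 + (-10 - 35) = 3 - 45 = -42)
L(l) = 112 + 14*l (L(l) = -(-14)*(l + 8) = -(-14)*(8 + l) = -(-336 - 42*l)/3 = 112 + 14*l)
1545/L(-70) + x/2274 = 1545/(112 + 14*(-70)) - 1610/2274 = 1545/(112 - 980) - 1610*1/2274 = 1545/(-868) - 805/1137 = 1545*(-1/868) - 805/1137 = -1545/868 - 805/1137 = -2455405/986916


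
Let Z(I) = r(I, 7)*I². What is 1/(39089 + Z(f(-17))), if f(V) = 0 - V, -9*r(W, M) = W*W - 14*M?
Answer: 9/296602 ≈ 3.0344e-5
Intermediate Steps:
r(W, M) = -W²/9 + 14*M/9 (r(W, M) = -(W*W - 14*M)/9 = -(W² - 14*M)/9 = -W²/9 + 14*M/9)
f(V) = -V
Z(I) = I²*(98/9 - I²/9) (Z(I) = (-I²/9 + (14/9)*7)*I² = (-I²/9 + 98/9)*I² = (98/9 - I²/9)*I² = I²*(98/9 - I²/9))
1/(39089 + Z(f(-17))) = 1/(39089 + (-1*(-17))²*(98 - (-1*(-17))²)/9) = 1/(39089 + (⅑)*17²*(98 - 1*17²)) = 1/(39089 + (⅑)*289*(98 - 1*289)) = 1/(39089 + (⅑)*289*(98 - 289)) = 1/(39089 + (⅑)*289*(-191)) = 1/(39089 - 55199/9) = 1/(296602/9) = 9/296602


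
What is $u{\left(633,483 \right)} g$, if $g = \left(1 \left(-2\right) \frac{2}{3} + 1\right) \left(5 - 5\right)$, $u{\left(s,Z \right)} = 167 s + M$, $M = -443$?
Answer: $0$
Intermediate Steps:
$u{\left(s,Z \right)} = -443 + 167 s$ ($u{\left(s,Z \right)} = 167 s - 443 = -443 + 167 s$)
$g = 0$ ($g = \left(- 2 \cdot 2 \cdot \frac{1}{3} + 1\right) 0 = \left(\left(-2\right) \frac{2}{3} + 1\right) 0 = \left(- \frac{4}{3} + 1\right) 0 = \left(- \frac{1}{3}\right) 0 = 0$)
$u{\left(633,483 \right)} g = \left(-443 + 167 \cdot 633\right) 0 = \left(-443 + 105711\right) 0 = 105268 \cdot 0 = 0$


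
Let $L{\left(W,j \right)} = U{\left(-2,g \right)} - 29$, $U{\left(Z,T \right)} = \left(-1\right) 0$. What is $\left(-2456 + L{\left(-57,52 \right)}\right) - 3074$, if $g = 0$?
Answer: $-5559$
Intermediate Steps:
$U{\left(Z,T \right)} = 0$
$L{\left(W,j \right)} = -29$ ($L{\left(W,j \right)} = 0 - 29 = -29$)
$\left(-2456 + L{\left(-57,52 \right)}\right) - 3074 = \left(-2456 - 29\right) - 3074 = -2485 - 3074 = -5559$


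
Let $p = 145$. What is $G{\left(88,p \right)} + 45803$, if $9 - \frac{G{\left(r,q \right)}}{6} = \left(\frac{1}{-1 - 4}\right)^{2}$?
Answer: $\frac{1146419}{25} \approx 45857.0$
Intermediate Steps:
$G{\left(r,q \right)} = \frac{1344}{25}$ ($G{\left(r,q \right)} = 54 - 6 \left(\frac{1}{-1 - 4}\right)^{2} = 54 - 6 \left(\frac{1}{-5}\right)^{2} = 54 - 6 \left(- \frac{1}{5}\right)^{2} = 54 - \frac{6}{25} = \frac{1344}{25}$)
$G{\left(88,p \right)} + 45803 = \frac{1344}{25} + 45803 = \frac{1146419}{25}$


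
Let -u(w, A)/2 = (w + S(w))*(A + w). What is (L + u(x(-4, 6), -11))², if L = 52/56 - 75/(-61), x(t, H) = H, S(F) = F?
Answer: 10883288329/729316 ≈ 14923.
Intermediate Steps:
L = 1843/854 (L = 52*(1/56) - 75*(-1/61) = 13/14 + 75/61 = 1843/854 ≈ 2.1581)
u(w, A) = -4*w*(A + w) (u(w, A) = -2*(w + w)*(A + w) = -2*2*w*(A + w) = -4*w*(A + w))
(L + u(x(-4, 6), -11))² = (1843/854 + 4*6*(-1*(-11) - 1*6))² = (1843/854 + 4*6*(11 - 6))² = (1843/854 + 4*6*5)² = (1843/854 + 120)² = (104323/854)² = 10883288329/729316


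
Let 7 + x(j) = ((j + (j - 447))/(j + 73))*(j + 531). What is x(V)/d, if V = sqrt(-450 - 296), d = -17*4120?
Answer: 2127464/53186625 - 35468*I*sqrt(746)/53186625 ≈ 0.04 - 0.018214*I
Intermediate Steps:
d = -70040
V = I*sqrt(746) (V = sqrt(-746) = I*sqrt(746) ≈ 27.313*I)
x(j) = -7 + (-447 + 2*j)*(531 + j)/(73 + j) (x(j) = -7 + ((j + (j - 447))/(j + 73))*(j + 531) = -7 + ((j + (-447 + j))/(73 + j))*(531 + j) = -7 + ((-447 + 2*j)/(73 + j))*(531 + j) = -7 + (-447 + 2*j)*(531 + j)/(73 + j))
x(V)/d = (2*(-118934 + (I*sqrt(746))**2 + 304*(I*sqrt(746)))/(73 + I*sqrt(746)))/(-70040) = (2*(-118934 - 746 + 304*I*sqrt(746))/(73 + I*sqrt(746)))*(-1/70040) = (2*(-119680 + 304*I*sqrt(746))/(73 + I*sqrt(746)))*(-1/70040) = -(-119680 + 304*I*sqrt(746))/(35020*(73 + I*sqrt(746)))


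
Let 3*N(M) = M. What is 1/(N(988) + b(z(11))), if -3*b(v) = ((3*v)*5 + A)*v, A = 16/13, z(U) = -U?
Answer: -13/3525 ≈ -0.0036879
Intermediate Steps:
N(M) = M/3
A = 16/13 (A = 16*(1/13) = 16/13 ≈ 1.2308)
b(v) = -v*(16/13 + 15*v)/3 (b(v) = -((3*v)*5 + 16/13)*v/3 = -(15*v + 16/13)*v/3 = -(16/13 + 15*v)*v/3 = -v*(16/13 + 15*v)/3)
1/(N(988) + b(z(11))) = 1/((⅓)*988 - (-1*11)*(16 + 195*(-1*11))/39) = 1/(988/3 - 1/39*(-11)*(16 + 195*(-11))) = 1/(988/3 - 1/39*(-11)*(16 - 2145)) = 1/(988/3 - 1/39*(-11)*(-2129)) = 1/(988/3 - 23419/39) = 1/(-3525/13) = -13/3525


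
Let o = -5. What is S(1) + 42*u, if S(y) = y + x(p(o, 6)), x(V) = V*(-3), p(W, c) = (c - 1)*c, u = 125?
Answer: 5161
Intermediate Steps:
p(W, c) = c*(-1 + c) (p(W, c) = (-1 + c)*c = c*(-1 + c))
x(V) = -3*V
S(y) = -90 + y (S(y) = y - 18*(-1 + 6) = y - 18*5 = y - 3*30 = y - 90 = -90 + y)
S(1) + 42*u = (-90 + 1) + 42*125 = -89 + 5250 = 5161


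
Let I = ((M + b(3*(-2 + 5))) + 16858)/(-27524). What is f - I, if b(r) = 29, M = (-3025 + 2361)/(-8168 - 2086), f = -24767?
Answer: -3494922197335/141115548 ≈ -24766.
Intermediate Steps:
M = 332/5127 (M = -664/(-10254) = -664*(-1/10254) = 332/5127 ≈ 0.064755)
I = -86579981/141115548 (I = ((332/5127 + 29) + 16858)/(-27524) = (149015/5127 + 16858)*(-1/27524) = (86579981/5127)*(-1/27524) = -86579981/141115548 ≈ -0.61354)
f - I = -24767 - 1*(-86579981/141115548) = -24767 + 86579981/141115548 = -3494922197335/141115548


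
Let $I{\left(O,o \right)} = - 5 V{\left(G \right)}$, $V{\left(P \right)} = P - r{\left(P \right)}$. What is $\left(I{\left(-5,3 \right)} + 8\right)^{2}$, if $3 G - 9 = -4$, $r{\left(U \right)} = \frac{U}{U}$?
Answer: $\frac{196}{9} \approx 21.778$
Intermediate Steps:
$r{\left(U \right)} = 1$
$G = \frac{5}{3}$ ($G = 3 + \frac{1}{3} \left(-4\right) = 3 - \frac{4}{3} = \frac{5}{3} \approx 1.6667$)
$V{\left(P \right)} = -1 + P$ ($V{\left(P \right)} = P - 1 = -1 + P$)
$I{\left(O,o \right)} = - \frac{10}{3}$ ($I{\left(O,o \right)} = - 5 \left(-1 + \frac{5}{3}\right) = \left(-5\right) \frac{2}{3} = - \frac{10}{3}$)
$\left(I{\left(-5,3 \right)} + 8\right)^{2} = \left(- \frac{10}{3} + 8\right)^{2} = \left(\frac{14}{3}\right)^{2} = \frac{196}{9}$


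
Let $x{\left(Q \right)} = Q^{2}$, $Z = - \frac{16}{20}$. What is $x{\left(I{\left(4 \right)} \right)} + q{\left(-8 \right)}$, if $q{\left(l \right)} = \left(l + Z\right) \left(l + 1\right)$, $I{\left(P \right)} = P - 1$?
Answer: $\frac{353}{5} \approx 70.6$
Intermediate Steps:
$Z = - \frac{4}{5}$ ($Z = \left(-16\right) \frac{1}{20} = - \frac{4}{5} \approx -0.8$)
$I{\left(P \right)} = -1 + P$
$q{\left(l \right)} = \left(1 + l\right) \left(- \frac{4}{5} + l\right)$ ($q{\left(l \right)} = \left(l - \frac{4}{5}\right) \left(l + 1\right) = \left(- \frac{4}{5} + l\right) \left(1 + l\right) = \left(1 + l\right) \left(- \frac{4}{5} + l\right)$)
$x{\left(I{\left(4 \right)} \right)} + q{\left(-8 \right)} = \left(-1 + 4\right)^{2} + \left(- \frac{4}{5} + \left(-8\right)^{2} + \frac{1}{5} \left(-8\right)\right) = 3^{2} - - \frac{308}{5} = 9 + \frac{308}{5} = \frac{353}{5}$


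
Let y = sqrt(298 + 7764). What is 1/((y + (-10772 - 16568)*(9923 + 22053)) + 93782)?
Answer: -437065029/382051679149537651 - sqrt(8062)/764103358299075302 ≈ -1.1440e-9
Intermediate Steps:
y = sqrt(8062) ≈ 89.789
1/((y + (-10772 - 16568)*(9923 + 22053)) + 93782) = 1/((sqrt(8062) + (-10772 - 16568)*(9923 + 22053)) + 93782) = 1/((sqrt(8062) - 27340*31976) + 93782) = 1/((sqrt(8062) - 874223840) + 93782) = 1/((-874223840 + sqrt(8062)) + 93782) = 1/(-874130058 + sqrt(8062))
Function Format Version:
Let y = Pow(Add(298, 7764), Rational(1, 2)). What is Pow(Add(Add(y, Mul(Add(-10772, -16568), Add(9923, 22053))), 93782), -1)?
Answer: Add(Rational(-437065029, 382051679149537651), Mul(Rational(-1, 764103358299075302), Pow(8062, Rational(1, 2)))) ≈ -1.1440e-9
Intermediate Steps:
y = Pow(8062, Rational(1, 2)) ≈ 89.789
Pow(Add(Add(y, Mul(Add(-10772, -16568), Add(9923, 22053))), 93782), -1) = Pow(Add(Add(Pow(8062, Rational(1, 2)), Mul(Add(-10772, -16568), Add(9923, 22053))), 93782), -1) = Pow(Add(Add(Pow(8062, Rational(1, 2)), Mul(-27340, 31976)), 93782), -1) = Pow(Add(Add(Pow(8062, Rational(1, 2)), -874223840), 93782), -1) = Pow(Add(Add(-874223840, Pow(8062, Rational(1, 2))), 93782), -1) = Pow(Add(-874130058, Pow(8062, Rational(1, 2))), -1)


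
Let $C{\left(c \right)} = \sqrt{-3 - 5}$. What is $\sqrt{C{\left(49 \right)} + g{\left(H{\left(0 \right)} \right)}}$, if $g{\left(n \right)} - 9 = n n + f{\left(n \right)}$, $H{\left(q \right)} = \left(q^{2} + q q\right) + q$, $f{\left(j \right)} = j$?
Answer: $\sqrt{9 + 2 i \sqrt{2}} \approx 3.0359 + 0.46582 i$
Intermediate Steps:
$H{\left(q \right)} = q + 2 q^{2}$ ($H{\left(q \right)} = \left(q^{2} + q^{2}\right) + q = 2 q^{2} + q = q + 2 q^{2}$)
$g{\left(n \right)} = 9 + n + n^{2}$ ($g{\left(n \right)} = 9 + \left(n n + n\right) = 9 + \left(n^{2} + n\right) = 9 + \left(n + n^{2}\right) = 9 + n + n^{2}$)
$C{\left(c \right)} = 2 i \sqrt{2}$ ($C{\left(c \right)} = \sqrt{-8} = 2 i \sqrt{2}$)
$\sqrt{C{\left(49 \right)} + g{\left(H{\left(0 \right)} \right)}} = \sqrt{2 i \sqrt{2} + \left(9 + 0 \left(1 + 2 \cdot 0\right) + \left(0 \left(1 + 2 \cdot 0\right)\right)^{2}\right)} = \sqrt{2 i \sqrt{2} + \left(9 + 0 \left(1 + 0\right) + \left(0 \left(1 + 0\right)\right)^{2}\right)} = \sqrt{2 i \sqrt{2} + \left(9 + 0 \cdot 1 + \left(0 \cdot 1\right)^{2}\right)} = \sqrt{2 i \sqrt{2} + \left(9 + 0 + 0^{2}\right)} = \sqrt{2 i \sqrt{2} + \left(9 + 0 + 0\right)} = \sqrt{2 i \sqrt{2} + 9} = \sqrt{9 + 2 i \sqrt{2}}$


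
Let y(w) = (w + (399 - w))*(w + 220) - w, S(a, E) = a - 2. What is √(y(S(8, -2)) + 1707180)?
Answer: 2*√449337 ≈ 1340.7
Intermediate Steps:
S(a, E) = -2 + a
y(w) = 87780 + 398*w (y(w) = 399*(220 + w) - w = (87780 + 399*w) - w = 87780 + 398*w)
√(y(S(8, -2)) + 1707180) = √((87780 + 398*(-2 + 8)) + 1707180) = √((87780 + 398*6) + 1707180) = √((87780 + 2388) + 1707180) = √(90168 + 1707180) = √1797348 = 2*√449337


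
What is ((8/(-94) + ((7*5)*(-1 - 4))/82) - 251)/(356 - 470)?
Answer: 975907/439356 ≈ 2.2212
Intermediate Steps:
((8/(-94) + ((7*5)*(-1 - 4))/82) - 251)/(356 - 470) = ((8*(-1/94) + (35*(-5))*(1/82)) - 251)/(-114) = -((-4/47 - 175*1/82) - 251)/114 = -((-4/47 - 175/82) - 251)/114 = -(-8553/3854 - 251)/114 = -1/114*(-975907/3854) = 975907/439356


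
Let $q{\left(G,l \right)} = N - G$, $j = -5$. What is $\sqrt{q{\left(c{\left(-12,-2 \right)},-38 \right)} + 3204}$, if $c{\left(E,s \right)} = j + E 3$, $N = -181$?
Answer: $2 \sqrt{766} \approx 55.353$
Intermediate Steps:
$c{\left(E,s \right)} = -5 + 3 E$ ($c{\left(E,s \right)} = -5 + E 3 = -5 + 3 E$)
$q{\left(G,l \right)} = -181 - G$
$\sqrt{q{\left(c{\left(-12,-2 \right)},-38 \right)} + 3204} = \sqrt{\left(-181 - \left(-5 + 3 \left(-12\right)\right)\right) + 3204} = \sqrt{\left(-181 - \left(-5 - 36\right)\right) + 3204} = \sqrt{\left(-181 - -41\right) + 3204} = \sqrt{\left(-181 + 41\right) + 3204} = \sqrt{-140 + 3204} = \sqrt{3064} = 2 \sqrt{766}$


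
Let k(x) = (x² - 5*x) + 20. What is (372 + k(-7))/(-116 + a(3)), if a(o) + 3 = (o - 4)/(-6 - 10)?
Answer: -7616/1903 ≈ -4.0021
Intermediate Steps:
k(x) = 20 + x² - 5*x
a(o) = -11/4 - o/16 (a(o) = -3 + (o - 4)/(-6 - 10) = -3 + (-4 + o)/(-16) = -3 + (-4 + o)*(-1/16) = -3 + (¼ - o/16) = -11/4 - o/16)
(372 + k(-7))/(-116 + a(3)) = (372 + (20 + (-7)² - 5*(-7)))/(-116 + (-11/4 - 1/16*3)) = (372 + (20 + 49 + 35))/(-116 + (-11/4 - 3/16)) = (372 + 104)/(-116 - 47/16) = 476/(-1903/16) = 476*(-16/1903) = -7616/1903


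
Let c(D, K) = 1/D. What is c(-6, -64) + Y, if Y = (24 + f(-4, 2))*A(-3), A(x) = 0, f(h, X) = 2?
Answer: -⅙ ≈ -0.16667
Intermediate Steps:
Y = 0 (Y = (24 + 2)*0 = 26*0 = 0)
c(-6, -64) + Y = 1/(-6) + 0 = -⅙ + 0 = -⅙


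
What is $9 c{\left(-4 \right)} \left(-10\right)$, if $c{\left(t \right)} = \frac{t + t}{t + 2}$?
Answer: $-360$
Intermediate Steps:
$c{\left(t \right)} = \frac{2 t}{2 + t}$
$9 c{\left(-4 \right)} \left(-10\right) = 9 \cdot 2 \left(-4\right) \frac{1}{2 - 4} \left(-10\right) = 9 \cdot 2 \left(-4\right) \frac{1}{-2} \left(-10\right) = 9 \cdot 2 \left(-4\right) \left(- \frac{1}{2}\right) \left(-10\right) = 9 \cdot 4 \left(-10\right) = 36 \left(-10\right) = -360$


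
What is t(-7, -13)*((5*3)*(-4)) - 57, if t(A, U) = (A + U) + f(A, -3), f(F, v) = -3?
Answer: 1323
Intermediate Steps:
t(A, U) = -3 + A + U (t(A, U) = (A + U) - 3 = -3 + A + U)
t(-7, -13)*((5*3)*(-4)) - 57 = (-3 - 7 - 13)*((5*3)*(-4)) - 57 = -345*(-4) - 57 = -23*(-60) - 57 = 1380 - 57 = 1323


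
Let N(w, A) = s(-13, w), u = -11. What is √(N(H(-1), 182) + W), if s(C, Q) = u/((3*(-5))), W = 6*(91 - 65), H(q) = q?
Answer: √35265/15 ≈ 12.519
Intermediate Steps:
W = 156 (W = 6*26 = 156)
s(C, Q) = 11/15 (s(C, Q) = -11/(3*(-5)) = -11/(-15) = -11*(-1/15) = 11/15)
N(w, A) = 11/15
√(N(H(-1), 182) + W) = √(11/15 + 156) = √(2351/15) = √35265/15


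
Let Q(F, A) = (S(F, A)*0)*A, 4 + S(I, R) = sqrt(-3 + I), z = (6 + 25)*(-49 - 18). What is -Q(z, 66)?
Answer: 0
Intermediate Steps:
z = -2077 (z = 31*(-67) = -2077)
S(I, R) = -4 + sqrt(-3 + I)
Q(F, A) = 0 (Q(F, A) = ((-4 + sqrt(-3 + F))*0)*A = 0*A = 0)
-Q(z, 66) = -1*0 = 0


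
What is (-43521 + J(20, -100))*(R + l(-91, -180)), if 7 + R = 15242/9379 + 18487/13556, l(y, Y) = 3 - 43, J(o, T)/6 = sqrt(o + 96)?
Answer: 243528322949463/127141724 - 16786952709*sqrt(29)/31785431 ≈ 1.9126e+6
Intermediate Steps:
J(o, T) = 6*sqrt(96 + o) (J(o, T) = 6*sqrt(o + 96) = 6*sqrt(96 + o))
l(y, Y) = -40
R = -509981943/127141724 (R = -7 + (15242/9379 + 18487/13556) = -7 + 380010125/127141724 = -509981943/127141724 ≈ -4.0111)
(-43521 + J(20, -100))*(R + l(-91, -180)) = (-43521 + 6*sqrt(96 + 20))*(-509981943/127141724 - 40) = (-43521 + 6*sqrt(116))*(-5595650903/127141724) = (-43521 + 6*(2*sqrt(29)))*(-5595650903/127141724) = (-43521 + 12*sqrt(29))*(-5595650903/127141724) = 243528322949463/127141724 - 16786952709*sqrt(29)/31785431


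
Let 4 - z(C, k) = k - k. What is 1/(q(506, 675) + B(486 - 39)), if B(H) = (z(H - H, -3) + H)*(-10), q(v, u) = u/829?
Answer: -829/3738115 ≈ -0.00022177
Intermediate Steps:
q(v, u) = u/829 (q(v, u) = u*(1/829) = u/829)
z(C, k) = 4 (z(C, k) = 4 - (k - k) = 4 - 1*0 = 4 + 0 = 4)
B(H) = -40 - 10*H (B(H) = (4 + H)*(-10) = -40 - 10*H)
1/(q(506, 675) + B(486 - 39)) = 1/((1/829)*675 + (-40 - 10*(486 - 39))) = 1/(675/829 + (-40 - 10*447)) = 1/(675/829 + (-40 - 4470)) = 1/(675/829 - 4510) = 1/(-3738115/829) = -829/3738115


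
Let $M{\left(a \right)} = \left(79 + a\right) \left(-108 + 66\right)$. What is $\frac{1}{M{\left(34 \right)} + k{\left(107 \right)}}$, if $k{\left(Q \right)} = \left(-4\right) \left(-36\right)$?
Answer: $- \frac{1}{4602} \approx -0.0002173$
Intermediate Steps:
$M{\left(a \right)} = -3318 - 42 a$ ($M{\left(a \right)} = \left(79 + a\right) \left(-42\right) = -3318 - 42 a$)
$k{\left(Q \right)} = 144$
$\frac{1}{M{\left(34 \right)} + k{\left(107 \right)}} = \frac{1}{\left(-3318 - 1428\right) + 144} = \frac{1}{-4746 + 144} = \frac{1}{-4602} = - \frac{1}{4602}$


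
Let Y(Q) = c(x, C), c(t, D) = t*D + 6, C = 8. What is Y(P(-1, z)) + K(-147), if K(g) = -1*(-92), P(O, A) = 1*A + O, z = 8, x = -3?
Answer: 74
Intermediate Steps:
P(O, A) = A + O
c(t, D) = 6 + D*t (c(t, D) = D*t + 6 = 6 + D*t)
Y(Q) = -18 (Y(Q) = 6 + 8*(-3) = 6 - 24 = -18)
K(g) = 92
Y(P(-1, z)) + K(-147) = -18 + 92 = 74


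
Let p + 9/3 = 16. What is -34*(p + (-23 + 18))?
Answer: -272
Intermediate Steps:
p = 13 (p = -3 + 16 = 13)
-34*(p + (-23 + 18)) = -34*(13 + (-23 + 18)) = -34*(13 - 5) = -34*8 = -272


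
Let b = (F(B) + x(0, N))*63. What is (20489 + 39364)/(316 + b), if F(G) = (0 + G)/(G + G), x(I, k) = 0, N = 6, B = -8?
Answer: 119706/695 ≈ 172.24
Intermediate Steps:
F(G) = ½ (F(G) = G/((2*G)) = G*(1/(2*G)) = ½)
b = 63/2 (b = (½ + 0)*63 = (½)*63 = 63/2 ≈ 31.500)
(20489 + 39364)/(316 + b) = (20489 + 39364)/(316 + 63/2) = 59853/(695/2) = 59853*(2/695) = 119706/695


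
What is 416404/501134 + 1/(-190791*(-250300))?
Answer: 9942683866085167/11965823902799100 ≈ 0.83092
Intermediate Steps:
416404/501134 + 1/(-190791*(-250300)) = 416404*(1/501134) - 1/190791*(-1/250300) = 208202/250567 + 1/47754987300 = 9942683866085167/11965823902799100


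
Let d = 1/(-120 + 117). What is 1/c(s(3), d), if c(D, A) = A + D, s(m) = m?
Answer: 3/8 ≈ 0.37500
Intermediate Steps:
d = -⅓ (d = 1/(-3) = -⅓ ≈ -0.33333)
1/c(s(3), d) = 1/(-⅓ + 3) = 1/(8/3) = 3/8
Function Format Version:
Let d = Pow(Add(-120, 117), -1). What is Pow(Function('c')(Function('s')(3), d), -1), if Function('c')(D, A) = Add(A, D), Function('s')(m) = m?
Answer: Rational(3, 8) ≈ 0.37500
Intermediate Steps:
d = Rational(-1, 3) (d = Pow(-3, -1) = Rational(-1, 3) ≈ -0.33333)
Pow(Function('c')(Function('s')(3), d), -1) = Pow(Add(Rational(-1, 3), 3), -1) = Pow(Rational(8, 3), -1) = Rational(3, 8)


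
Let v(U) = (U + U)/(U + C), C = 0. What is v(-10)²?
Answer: 4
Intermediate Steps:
v(U) = 2 (v(U) = (U + U)/(U + 0) = (2*U)/U = 2)
v(-10)² = 2² = 4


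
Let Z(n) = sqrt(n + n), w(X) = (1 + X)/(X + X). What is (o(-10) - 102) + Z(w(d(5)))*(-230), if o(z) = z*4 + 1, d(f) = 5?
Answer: -141 - 46*sqrt(30) ≈ -392.95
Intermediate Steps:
w(X) = (1 + X)/(2*X) (w(X) = (1 + X)/((2*X)) = (1 + X)*(1/(2*X)) = (1 + X)/(2*X))
o(z) = 1 + 4*z (o(z) = 4*z + 1 = 1 + 4*z)
Z(n) = sqrt(2)*sqrt(n) (Z(n) = sqrt(2*n) = sqrt(2)*sqrt(n))
(o(-10) - 102) + Z(w(d(5)))*(-230) = ((1 + 4*(-10)) - 102) + (sqrt(2)*sqrt((1/2)*(1 + 5)/5))*(-230) = ((1 - 40) - 102) + (sqrt(2)*sqrt((1/2)*(1/5)*6))*(-230) = (-39 - 102) + (sqrt(2)*sqrt(3/5))*(-230) = -141 + (sqrt(2)*(sqrt(15)/5))*(-230) = -141 + (sqrt(30)/5)*(-230) = -141 - 46*sqrt(30)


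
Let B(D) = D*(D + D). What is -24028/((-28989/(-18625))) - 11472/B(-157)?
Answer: -11031123734404/714549861 ≈ -15438.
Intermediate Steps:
B(D) = 2*D**2 (B(D) = D*(2*D) = 2*D**2)
-24028/((-28989/(-18625))) - 11472/B(-157) = -24028/((-28989/(-18625))) - 11472/(2*(-157)**2) = -24028/((-28989*(-1/18625))) - 11472/(2*24649) = -24028/28989/18625 - 11472/49298 = -24028*18625/28989 - 11472*1/49298 = -447521500/28989 - 5736/24649 = -11031123734404/714549861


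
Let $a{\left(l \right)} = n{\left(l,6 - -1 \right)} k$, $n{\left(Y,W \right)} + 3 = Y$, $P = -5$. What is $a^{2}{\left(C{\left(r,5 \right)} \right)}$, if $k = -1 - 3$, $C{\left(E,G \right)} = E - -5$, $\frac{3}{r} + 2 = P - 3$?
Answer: $\frac{1156}{25} \approx 46.24$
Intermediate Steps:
$n{\left(Y,W \right)} = -3 + Y$
$r = - \frac{3}{10}$ ($r = \frac{3}{-2 - 8} = \frac{3}{-10} = 3 \left(- \frac{1}{10}\right) = - \frac{3}{10} \approx -0.3$)
$C{\left(E,G \right)} = 5 + E$ ($C{\left(E,G \right)} = E + 5 = 5 + E$)
$k = -4$
$a{\left(l \right)} = 12 - 4 l$ ($a{\left(l \right)} = \left(-3 + l\right) \left(-4\right) = 12 - 4 l$)
$a^{2}{\left(C{\left(r,5 \right)} \right)} = \left(12 - 4 \left(5 - \frac{3}{10}\right)\right)^{2} = \left(12 - \frac{94}{5}\right)^{2} = \left(- \frac{34}{5}\right)^{2} = \frac{1156}{25}$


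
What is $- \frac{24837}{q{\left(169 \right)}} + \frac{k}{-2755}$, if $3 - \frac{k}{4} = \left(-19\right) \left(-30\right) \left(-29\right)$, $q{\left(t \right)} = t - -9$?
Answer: $- \frac{80197431}{490390} \approx -163.54$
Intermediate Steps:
$q{\left(t \right)} = 9 + t$ ($q{\left(t \right)} = t + 9 = 9 + t$)
$k = 66132$ ($k = 12 - 4 \left(-19\right) \left(-30\right) \left(-29\right) = 12 - 4 \cdot 570 \left(-29\right) = 12 - -66120 = 12 + 66120 = 66132$)
$- \frac{24837}{q{\left(169 \right)}} + \frac{k}{-2755} = - \frac{24837}{9 + 169} + \frac{66132}{-2755} = - \frac{24837}{178} + 66132 \left(- \frac{1}{2755}\right) = \left(-24837\right) \frac{1}{178} - \frac{66132}{2755} = - \frac{24837}{178} - \frac{66132}{2755} = - \frac{80197431}{490390}$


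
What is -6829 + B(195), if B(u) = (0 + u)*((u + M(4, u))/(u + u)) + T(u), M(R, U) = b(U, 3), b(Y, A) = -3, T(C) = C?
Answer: -6538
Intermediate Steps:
M(R, U) = -3
B(u) = -3/2 + 3*u/2 (B(u) = (0 + u)*((u - 3)/(u + u)) + u = u*((-3 + u)/((2*u))) + u = u*((-3 + u)*(1/(2*u))) + u = u*((-3 + u)/(2*u)) + u = (-3/2 + u/2) + u = -3/2 + 3*u/2)
-6829 + B(195) = -6829 + (-3/2 + (3/2)*195) = -6829 + (-3/2 + 585/2) = -6829 + 291 = -6538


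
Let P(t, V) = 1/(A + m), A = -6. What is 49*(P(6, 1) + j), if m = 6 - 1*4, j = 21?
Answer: 4067/4 ≈ 1016.8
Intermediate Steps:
m = 2 (m = 6 - 4 = 2)
P(t, V) = -¼ (P(t, V) = 1/(-6 + 2) = 1/(-4) = -¼)
49*(P(6, 1) + j) = 49*(-¼ + 21) = 49*(83/4) = 4067/4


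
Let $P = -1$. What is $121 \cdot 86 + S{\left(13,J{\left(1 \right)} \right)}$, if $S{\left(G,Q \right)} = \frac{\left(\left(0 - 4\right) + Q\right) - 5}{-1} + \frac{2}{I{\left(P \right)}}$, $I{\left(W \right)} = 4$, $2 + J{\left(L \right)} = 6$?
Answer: $\frac{20823}{2} \approx 10412.0$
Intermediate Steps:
$J{\left(L \right)} = 4$ ($J{\left(L \right)} = -2 + 6 = 4$)
$S{\left(G,Q \right)} = \frac{19}{2} - Q$ ($S{\left(G,Q \right)} = \frac{\left(\left(0 - 4\right) + Q\right) - 5}{-1} + \frac{2}{4} = \left(\left(-4 + Q\right) - 5\right) \left(-1\right) + 2 \cdot \frac{1}{4} = \left(-9 + Q\right) \left(-1\right) + \frac{1}{2} = \left(9 - Q\right) + \frac{1}{2} = \frac{19}{2} - Q$)
$121 \cdot 86 + S{\left(13,J{\left(1 \right)} \right)} = 121 \cdot 86 + \left(\frac{19}{2} - 4\right) = 10406 + \left(\frac{19}{2} - 4\right) = 10406 + \frac{11}{2} = \frac{20823}{2}$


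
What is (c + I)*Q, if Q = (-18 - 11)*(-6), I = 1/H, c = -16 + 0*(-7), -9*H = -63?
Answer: -19314/7 ≈ -2759.1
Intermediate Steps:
H = 7 (H = -⅑*(-63) = 7)
c = -16 (c = -16 + 0 = -16)
I = ⅐ (I = 1/7 = ⅐ ≈ 0.14286)
Q = 174 (Q = -29*(-6) = 174)
(c + I)*Q = (-16 + ⅐)*174 = -111/7*174 = -19314/7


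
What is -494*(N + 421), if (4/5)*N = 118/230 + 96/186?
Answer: -297477167/1426 ≈ -2.0861e+5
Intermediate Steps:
N = 3669/2852 (N = 5*(118/230 + 96/186)/4 = 5*(118*(1/230) + 96*(1/186))/4 = 5*(59/115 + 16/31)/4 = (5/4)*(3669/3565) = 3669/2852 ≈ 1.2865)
-494*(N + 421) = -494*(3669/2852 + 421) = -494*1204361/2852 = -297477167/1426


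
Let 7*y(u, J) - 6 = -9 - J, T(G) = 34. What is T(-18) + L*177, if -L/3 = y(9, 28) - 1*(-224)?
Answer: -815909/7 ≈ -1.1656e+5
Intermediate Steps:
y(u, J) = -3/7 - J/7 (y(u, J) = 6/7 + (-9 - J)/7 = 6/7 + (-9/7 - J/7) = -3/7 - J/7)
L = -4611/7 (L = -3*((-3/7 - ⅐*28) - 1*(-224)) = -3*((-3/7 - 4) + 224) = -3*(-31/7 + 224) = -3*1537/7 = -4611/7 ≈ -658.71)
T(-18) + L*177 = 34 - 4611/7*177 = 34 - 816147/7 = -815909/7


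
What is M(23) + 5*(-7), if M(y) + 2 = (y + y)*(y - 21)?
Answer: 55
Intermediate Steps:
M(y) = -2 + 2*y*(-21 + y) (M(y) = -2 + (y + y)*(y - 21) = -2 + (2*y)*(-21 + y) = -2 + 2*y*(-21 + y))
M(23) + 5*(-7) = (-2 - 42*23 + 2*23**2) + 5*(-7) = (-2 - 966 + 2*529) - 35 = (-2 - 966 + 1058) - 35 = 90 - 35 = 55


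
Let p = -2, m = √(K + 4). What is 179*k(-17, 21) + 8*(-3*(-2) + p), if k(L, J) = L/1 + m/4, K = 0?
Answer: -5843/2 ≈ -2921.5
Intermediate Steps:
m = 2 (m = √(0 + 4) = √4 = 2)
k(L, J) = ½ + L (k(L, J) = L/1 + 2/4 = L*1 + 2*(¼) = L + ½ = ½ + L)
179*k(-17, 21) + 8*(-3*(-2) + p) = 179*(½ - 17) + 8*(-3*(-2) - 2) = 179*(-33/2) + 8*(6 - 2) = -5907/2 + 8*4 = -5907/2 + 32 = -5843/2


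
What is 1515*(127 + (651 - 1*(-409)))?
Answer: 1798305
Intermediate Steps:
1515*(127 + (651 - 1*(-409))) = 1515*(127 + (651 + 409)) = 1515*(127 + 1060) = 1515*1187 = 1798305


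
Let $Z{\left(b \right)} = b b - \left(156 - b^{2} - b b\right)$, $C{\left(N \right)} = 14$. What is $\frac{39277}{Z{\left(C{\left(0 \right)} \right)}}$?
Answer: $\frac{39277}{432} \approx 90.919$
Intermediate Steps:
$Z{\left(b \right)} = -156 + 3 b^{2}$ ($Z{\left(b \right)} = b^{2} + \left(\left(b^{2} + b^{2}\right) - 156\right) = b^{2} + \left(2 b^{2} - 156\right) = b^{2} + \left(-156 + 2 b^{2}\right) = -156 + 3 b^{2}$)
$\frac{39277}{Z{\left(C{\left(0 \right)} \right)}} = \frac{39277}{-156 + 3 \cdot 14^{2}} = \frac{39277}{-156 + 3 \cdot 196} = \frac{39277}{-156 + 588} = \frac{39277}{432}$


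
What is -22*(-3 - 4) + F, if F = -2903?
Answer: -2749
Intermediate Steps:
-22*(-3 - 4) + F = -22*(-3 - 4) - 2903 = -22*(-7) - 2903 = 154 - 2903 = -2749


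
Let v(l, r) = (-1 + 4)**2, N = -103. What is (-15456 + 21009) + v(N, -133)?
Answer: 5562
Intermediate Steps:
v(l, r) = 9 (v(l, r) = 3**2 = 9)
(-15456 + 21009) + v(N, -133) = (-15456 + 21009) + 9 = 5553 + 9 = 5562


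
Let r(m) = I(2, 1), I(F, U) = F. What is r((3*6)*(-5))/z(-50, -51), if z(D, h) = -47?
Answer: -2/47 ≈ -0.042553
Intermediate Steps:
r(m) = 2
r((3*6)*(-5))/z(-50, -51) = 2/(-47) = 2*(-1/47) = -2/47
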